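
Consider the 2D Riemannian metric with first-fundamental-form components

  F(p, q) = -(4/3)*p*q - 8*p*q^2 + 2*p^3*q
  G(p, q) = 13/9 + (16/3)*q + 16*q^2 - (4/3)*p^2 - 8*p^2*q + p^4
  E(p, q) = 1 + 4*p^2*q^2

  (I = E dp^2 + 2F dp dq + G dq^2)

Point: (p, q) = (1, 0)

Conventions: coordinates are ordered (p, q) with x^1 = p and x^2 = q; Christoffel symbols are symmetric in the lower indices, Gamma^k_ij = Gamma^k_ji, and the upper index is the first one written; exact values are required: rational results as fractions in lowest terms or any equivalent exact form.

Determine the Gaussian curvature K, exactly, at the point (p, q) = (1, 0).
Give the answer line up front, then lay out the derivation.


Answer: K = -81/25

E = 1, F = 0, G = 10/9, EG - F^2 = 10/9 at the point
E_p = 0, E_q = 0, F_p = 0, F_q = 2/3, G_p = 4/3, G_q = -8/3
E_qq = 8, F_pq = 14/3, G_pp = 28/3
K follows from Brioschi's formula, (det M1 - det M2)/(EG - F^2)^2.
M1 = [[-E_qq/2 + F_pq - G_pp/2, E_p/2, F_p - E_q/2], [F_q - G_p/2, E, F], [G_q/2, F, G]] = [[-4, 0, 0], [0, 1, 0], [-4/3, 0, 10/9]]; det M1 = -40/9
M2 = [[0, E_q/2, G_p/2], [E_q/2, E, F], [G_p/2, F, G]] = [[0, 0, 2/3], [0, 1, 0], [2/3, 0, 10/9]]; det M2 = -4/9
det M1 - det M2 = -4; K = -4 / (10/9)^2 = -81/25


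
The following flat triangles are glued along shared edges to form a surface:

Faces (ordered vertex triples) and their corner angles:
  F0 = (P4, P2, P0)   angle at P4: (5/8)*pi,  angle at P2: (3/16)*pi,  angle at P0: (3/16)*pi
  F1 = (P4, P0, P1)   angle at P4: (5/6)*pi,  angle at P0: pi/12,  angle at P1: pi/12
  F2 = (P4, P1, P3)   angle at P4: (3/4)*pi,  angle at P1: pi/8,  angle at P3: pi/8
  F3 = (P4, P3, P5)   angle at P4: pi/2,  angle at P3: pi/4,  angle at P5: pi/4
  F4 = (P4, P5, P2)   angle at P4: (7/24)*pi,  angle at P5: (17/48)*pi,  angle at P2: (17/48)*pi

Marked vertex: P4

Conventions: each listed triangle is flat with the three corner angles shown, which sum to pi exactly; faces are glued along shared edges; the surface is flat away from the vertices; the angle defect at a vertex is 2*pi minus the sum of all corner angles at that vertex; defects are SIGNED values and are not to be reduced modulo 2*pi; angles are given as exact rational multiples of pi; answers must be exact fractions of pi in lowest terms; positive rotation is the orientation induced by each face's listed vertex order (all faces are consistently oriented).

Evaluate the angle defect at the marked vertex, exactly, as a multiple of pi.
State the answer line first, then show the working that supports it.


Answer: defect(P4) = -pi

Sum of corner angles at P4: 3*pi
defect = 2*pi - 3*pi


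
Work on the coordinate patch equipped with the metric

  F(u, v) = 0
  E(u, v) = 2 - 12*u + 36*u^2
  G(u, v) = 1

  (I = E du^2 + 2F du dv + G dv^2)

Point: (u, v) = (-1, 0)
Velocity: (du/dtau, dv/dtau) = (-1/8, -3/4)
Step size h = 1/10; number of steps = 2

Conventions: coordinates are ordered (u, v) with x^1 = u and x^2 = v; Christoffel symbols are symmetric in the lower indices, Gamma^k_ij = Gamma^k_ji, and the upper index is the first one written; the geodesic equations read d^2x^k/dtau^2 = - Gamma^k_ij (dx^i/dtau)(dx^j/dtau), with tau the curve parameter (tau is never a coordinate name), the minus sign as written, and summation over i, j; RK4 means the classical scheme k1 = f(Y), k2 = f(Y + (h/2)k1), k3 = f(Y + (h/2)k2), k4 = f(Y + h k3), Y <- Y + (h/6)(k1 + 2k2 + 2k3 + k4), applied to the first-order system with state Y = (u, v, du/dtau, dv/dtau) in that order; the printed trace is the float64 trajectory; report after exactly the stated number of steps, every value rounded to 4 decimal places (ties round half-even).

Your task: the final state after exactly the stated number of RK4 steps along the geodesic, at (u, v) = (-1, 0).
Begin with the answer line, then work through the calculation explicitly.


Answer: u = -1.0247, v = -0.1500, du/dtau = -0.1225, dv/dtau = -0.7500

f(Y) = (du/dtau, dv/dtau, -Gamma^u_ij Y'^i Y'^j, -Gamma^v_ij Y'^i Y'^j) with the Gammas evaluated at the stage position; h = 0.100000; intermediate values shown to 6 dp
step 0: u = -1.0000, v = 0.0000, du/dtau = -0.1250, dv/dtau = -0.7500
step 1:
  k1: at (u, v) = (-1.000000, 0.000000), (du/dtau, dv/dtau) = (-0.125000, -0.750000); Gamma_uuu = -0.840000, Gamma_uuv = 0.000000, Gamma_uvv = 0.000000, Gamma_vuu = 0.000000, Gamma_vuv = 0.000000, Gamma_vvv = 0.000000; k1 = (-0.125000, -0.750000, 0.013125, 0.000000)
  k2: at (u, v) = (-1.006250, -0.037500), (du/dtau, dv/dtau) = (-0.124344, -0.750000); Gamma_uuu = -0.835702, Gamma_uuv = 0.000000, Gamma_uvv = 0.000000, Gamma_vuu = 0.000000, Gamma_vuv = 0.000000, Gamma_vvv = 0.000000; k2 = (-0.124344, -0.750000, 0.012921, 0.000000)
  k3: at (u, v) = (-1.006217, -0.037500), (du/dtau, dv/dtau) = (-0.124354, -0.750000); Gamma_uuu = -0.835724, Gamma_uuv = 0.000000, Gamma_uvv = 0.000000, Gamma_vuu = 0.000000, Gamma_vuv = 0.000000, Gamma_vvv = 0.000000; k3 = (-0.124354, -0.750000, 0.012924, 0.000000)
  k4: at (u, v) = (-1.012435, -0.075000), (du/dtau, dv/dtau) = (-0.123708, -0.750000); Gamma_uuu = -0.831490, Gamma_uuv = 0.000000, Gamma_uvv = 0.000000, Gamma_vuu = 0.000000, Gamma_vuv = 0.000000, Gamma_vvv = 0.000000; k4 = (-0.123708, -0.750000, 0.012725, 0.000000)
  Y <- Y + (h/6)(k1 + 2k2 + 2k3 + k4): u = -1.0124, v = -0.0750, du/dtau = -0.1237, dv/dtau = -0.7500
step 2:
  k1: at (u, v) = (-1.012435, -0.075000), (du/dtau, dv/dtau) = (-0.123708, -0.750000); Gamma_uuu = -0.831490, Gamma_uuv = 0.000000, Gamma_uvv = 0.000000, Gamma_vuu = 0.000000, Gamma_vuv = 0.000000, Gamma_vvv = 0.000000; k1 = (-0.123708, -0.750000, 0.012725, 0.000000)
  k2: at (u, v) = (-1.018620, -0.112500), (du/dtau, dv/dtau) = (-0.123071, -0.750000); Gamma_uuu = -0.827320, Gamma_uuv = 0.000000, Gamma_uvv = 0.000000, Gamma_vuu = 0.000000, Gamma_vuv = 0.000000, Gamma_vvv = 0.000000; k2 = (-0.123071, -0.750000, 0.012531, 0.000000)
  k3: at (u, v) = (-1.018589, -0.112500), (du/dtau, dv/dtau) = (-0.123081, -0.750000); Gamma_uuu = -0.827341, Gamma_uuv = 0.000000, Gamma_uvv = 0.000000, Gamma_vuu = 0.000000, Gamma_vuv = 0.000000, Gamma_vvv = 0.000000; k3 = (-0.123081, -0.750000, 0.012533, 0.000000)
  k4: at (u, v) = (-1.024743, -0.150000), (du/dtau, dv/dtau) = (-0.122454, -0.750000); Gamma_uuu = -0.823232, Gamma_uuv = 0.000000, Gamma_uvv = 0.000000, Gamma_vuu = 0.000000, Gamma_vuv = 0.000000, Gamma_vvv = 0.000000; k4 = (-0.122454, -0.750000, 0.012344, 0.000000)
  Y <- Y + (h/6)(k1 + 2k2 + 2k3 + k4): u = -1.0247, v = -0.1500, du/dtau = -0.1225, dv/dtau = -0.7500


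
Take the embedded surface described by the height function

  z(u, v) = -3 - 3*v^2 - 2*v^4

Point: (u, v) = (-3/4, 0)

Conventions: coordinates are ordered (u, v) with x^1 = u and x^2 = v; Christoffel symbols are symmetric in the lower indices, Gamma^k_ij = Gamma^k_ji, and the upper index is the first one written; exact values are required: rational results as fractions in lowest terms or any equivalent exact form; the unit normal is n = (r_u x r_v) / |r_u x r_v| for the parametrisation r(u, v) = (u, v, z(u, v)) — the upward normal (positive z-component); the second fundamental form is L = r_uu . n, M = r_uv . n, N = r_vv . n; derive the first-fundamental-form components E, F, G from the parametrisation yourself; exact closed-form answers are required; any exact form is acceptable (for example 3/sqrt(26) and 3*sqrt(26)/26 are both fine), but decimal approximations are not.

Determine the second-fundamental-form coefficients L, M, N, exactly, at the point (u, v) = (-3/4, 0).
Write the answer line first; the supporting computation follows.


Answer: L = 0, M = 0, N = -6

z_u = 0, z_v = 0, z_uu = 0, z_uv = 0, z_vv = -6
E = 1, F = 0, G = 1; answer radicand W^2 = 1
unnormalised second-form numerators: l = 0, m = 0, n = -6; L = l/sqrt(1), and similarly M = m/sqrt(W^2), N = n/sqrt(W^2)


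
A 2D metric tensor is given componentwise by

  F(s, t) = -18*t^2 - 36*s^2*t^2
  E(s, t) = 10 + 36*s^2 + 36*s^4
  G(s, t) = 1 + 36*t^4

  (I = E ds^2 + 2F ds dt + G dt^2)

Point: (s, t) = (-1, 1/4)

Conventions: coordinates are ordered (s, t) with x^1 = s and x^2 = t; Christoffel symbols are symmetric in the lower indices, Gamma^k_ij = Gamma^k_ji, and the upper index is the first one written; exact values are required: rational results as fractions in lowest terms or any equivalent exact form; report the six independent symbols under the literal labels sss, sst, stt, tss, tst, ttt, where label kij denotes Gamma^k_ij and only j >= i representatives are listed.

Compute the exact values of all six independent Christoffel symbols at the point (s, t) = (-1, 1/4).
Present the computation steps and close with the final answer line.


E = 82, F = -27/8, G = 73/64 at the point
E_s = -216, E_t = 0, F_s = 9/2, F_t = -27, G_s = 0, G_t = 9/4
EG - F^2 = 5257/64;  g^inv = (64/5257) * [[73/64, 27/8], [27/8, 82]]
first-kind symbols [ij,l] = (1/2)(d_i g_jl + d_j g_il - d_l g_ij): [ss,s] = E_s/2 = -108, [ss,t] = F_s - E_t/2 = 9/2, [st,s] = E_t/2 = 0, [st,t] = G_s/2 = 0, [tt,s] = F_t - G_s/2 = -27, [tt,t] = G_t/2 = 9/8
Gamma^s_ij = (G*[ij,s] - F*[ij,t])/(EG - F^2), Gamma^t_ij = (E*[ij,t] - F*[ij,s])/(EG - F^2)

Answer: Gamma_sss = -6912/5257, Gamma_sst = 0, Gamma_stt = -1728/5257, Gamma_tss = 288/5257, Gamma_tst = 0, Gamma_ttt = 72/5257


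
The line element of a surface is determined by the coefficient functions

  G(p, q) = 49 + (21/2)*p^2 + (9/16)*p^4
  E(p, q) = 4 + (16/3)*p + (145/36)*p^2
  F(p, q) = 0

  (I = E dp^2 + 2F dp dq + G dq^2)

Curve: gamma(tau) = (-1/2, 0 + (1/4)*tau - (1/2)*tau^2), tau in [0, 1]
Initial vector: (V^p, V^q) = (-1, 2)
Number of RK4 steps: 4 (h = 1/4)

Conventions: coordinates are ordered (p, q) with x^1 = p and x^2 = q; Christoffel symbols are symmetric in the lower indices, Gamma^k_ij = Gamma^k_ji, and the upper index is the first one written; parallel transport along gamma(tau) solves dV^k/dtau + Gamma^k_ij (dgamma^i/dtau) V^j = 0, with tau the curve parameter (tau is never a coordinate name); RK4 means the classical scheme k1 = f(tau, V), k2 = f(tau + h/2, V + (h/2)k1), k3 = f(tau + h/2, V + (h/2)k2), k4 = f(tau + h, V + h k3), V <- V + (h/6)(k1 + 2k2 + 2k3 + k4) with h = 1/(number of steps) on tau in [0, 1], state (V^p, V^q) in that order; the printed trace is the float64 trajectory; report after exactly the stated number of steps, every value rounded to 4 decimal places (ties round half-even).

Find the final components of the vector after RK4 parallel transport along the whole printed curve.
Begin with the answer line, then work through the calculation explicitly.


Answer: V^p = 0.1563, V^q = 2.0110

gamma'(tau) = (0, 1/4 - tau); f(tau, V)^k = -Gamma^k_ij(gamma(tau)) gamma'^i(tau) V^j; h = 1/4; intermediate values shown to 6 dp
curve data and Christoffel symbols at the stage parameters:
  tau = 0.000000: gamma = (-0.500000, 0.000000), gamma' = (0.000000, 0.250000); Gamma_ppp = 0.278932, Gamma_ppq = 0.000000, Gamma_pqq = 2.303412, Gamma_qpp = 0.000000, Gamma_qpq = -0.104348, Gamma_qqq = 0.000000
  tau = 0.125000: gamma = (-0.500000, 0.023438), gamma' = (0.000000, 0.125000); Gamma_ppp = 0.278932, Gamma_ppq = 0.000000, Gamma_pqq = 2.303412, Gamma_qpp = 0.000000, Gamma_qpq = -0.104348, Gamma_qqq = 0.000000
  tau = 0.250000: gamma = (-0.500000, 0.031250), gamma' = (0.000000, 0.000000); Gamma_ppp = 0.278932, Gamma_ppq = 0.000000, Gamma_pqq = 2.303412, Gamma_qpp = 0.000000, Gamma_qpq = -0.104348, Gamma_qqq = 0.000000
  tau = 0.375000: gamma = (-0.500000, 0.023438), gamma' = (0.000000, -0.125000); Gamma_ppp = 0.278932, Gamma_ppq = 0.000000, Gamma_pqq = 2.303412, Gamma_qpp = 0.000000, Gamma_qpq = -0.104348, Gamma_qqq = 0.000000
  tau = 0.500000: gamma = (-0.500000, 0.000000), gamma' = (0.000000, -0.250000); Gamma_ppp = 0.278932, Gamma_ppq = 0.000000, Gamma_pqq = 2.303412, Gamma_qpp = 0.000000, Gamma_qpq = -0.104348, Gamma_qqq = 0.000000
  tau = 0.625000: gamma = (-0.500000, -0.039062), gamma' = (0.000000, -0.375000); Gamma_ppp = 0.278932, Gamma_ppq = 0.000000, Gamma_pqq = 2.303412, Gamma_qpp = 0.000000, Gamma_qpq = -0.104348, Gamma_qqq = 0.000000
  tau = 0.750000: gamma = (-0.500000, -0.093750), gamma' = (0.000000, -0.500000); Gamma_ppp = 0.278932, Gamma_ppq = 0.000000, Gamma_pqq = 2.303412, Gamma_qpp = 0.000000, Gamma_qpq = -0.104348, Gamma_qqq = 0.000000
  tau = 0.875000: gamma = (-0.500000, -0.164062), gamma' = (0.000000, -0.625000); Gamma_ppp = 0.278932, Gamma_ppq = 0.000000, Gamma_pqq = 2.303412, Gamma_qpp = 0.000000, Gamma_qpq = -0.104348, Gamma_qqq = 0.000000
  tau = 1.000000: gamma = (-0.500000, -0.250000), gamma' = (0.000000, -0.750000); Gamma_ppp = 0.278932, Gamma_ppq = 0.000000, Gamma_pqq = 2.303412, Gamma_qpp = 0.000000, Gamma_qpq = -0.104348, Gamma_qqq = 0.000000
step 0: V^p = -1.0000, V^q = 2.0000
step 1: k1 = (-1.151706, -0.026087), k2 = (-0.574914, -0.014921), k3 = (-0.575316, -0.013981), k4 = (0.000000, 0.000000); V <- V + (h/6)(k1 + 2k2 + 2k3 + k4): V^p = -1.1438, V^q = 1.9965
step 2: k1 = (0.000000, 0.000000), k2 = (0.574847, 0.014920), k3 = (0.575384, 0.013982), k4 = (1.151706, 0.026087); V <- V + (h/6)(k1 + 2k2 + 2k3 + k4): V^p = -1.0000, V^q = 2.0000
step 3: k1 = (1.151706, 0.026087), k2 = (1.730376, 0.033497), k3 = (1.731176, 0.030667), k4 = (2.312242, 0.029593); V <- V + (h/6)(k1 + 2k2 + 2k3 + k4): V^p = -0.5672, V^q = 2.0077
step 4: k1 = (2.312243, 0.029593), k2 = (2.895629, 0.018142), k3 = (2.893568, 0.013386), k4 = (3.474145, -0.012223); V <- V + (h/6)(k1 + 2k2 + 2k3 + k4): V^p = 0.1563, V^q = 2.0110


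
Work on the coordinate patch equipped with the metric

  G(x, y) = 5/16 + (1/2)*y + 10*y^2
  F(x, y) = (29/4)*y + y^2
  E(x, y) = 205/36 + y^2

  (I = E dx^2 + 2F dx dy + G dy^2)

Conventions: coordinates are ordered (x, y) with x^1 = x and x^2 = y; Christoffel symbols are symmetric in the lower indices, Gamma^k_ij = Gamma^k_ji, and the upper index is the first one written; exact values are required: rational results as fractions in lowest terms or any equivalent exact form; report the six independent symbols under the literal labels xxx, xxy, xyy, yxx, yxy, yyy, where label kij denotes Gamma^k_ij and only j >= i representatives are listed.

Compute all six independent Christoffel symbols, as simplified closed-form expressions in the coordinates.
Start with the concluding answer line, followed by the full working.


Answer: Gamma_xxx = (576*y^3 + 4176*y^2)/(5184*y^4 - 8064*y^3 + 2704*y^2 + 1640*y + 1025), Gamma_xxy = (5760*y^3 + 288*y^2 + 180*y)/(5184*y^4 - 8064*y^3 + 2704*y^2 + 1640*y + 1025), Gamma_xyy = (5760*y^3 + 432*y^2 + 1404*y + 1305)/(5184*y^4 - 8064*y^3 + 2704*y^2 + 1640*y + 1025), Gamma_yxx = (-576*y^3 - 3280*y)/(5184*y^4 - 8064*y^3 + 2704*y^2 + 1640*y + 1025), Gamma_yxy = (-576*y^3 - 4176*y^2)/(5184*y^4 - 8064*y^3 + 2704*y^2 + 1640*y + 1025), Gamma_yyy = (4608*y^3 - 12384*y^2 + 2524*y + 820)/(5184*y^4 - 8064*y^3 + 2704*y^2 + 1640*y + 1025)

E = 205/36 + y^2; F = (29/4)*y + y^2; G = 5/16 + (1/2)*y + 10*y^2
Gamma^k_ij = (1/2) g^{kl} (d_i g_jl + d_j g_il - d_l g_ij), with g^inv = (1/(EG-F^2)) [[G, -F], [-F, E]]
first partials: E_x = 0, E_y = 2*y, F_x = 0, F_y = 29/4 + 2*y, G_x = 0, G_y = 1/2 + 20*y
D = EG - F^2 = 1025/576 + (205/72)*y + (169/36)*y^2 - 14*y^3 + 9*y^4
expanded: Gamma^x_xx = (G E_x - 2F F_x + F E_y)/(2D), Gamma^x_xy = (G E_y - F G_x)/(2D), Gamma^x_yy = (2G F_y - G G_x - F G_y)/(2D), Gamma^y_xx = (2E F_x - E E_y - F E_x)/(2D), Gamma^y_xy = (E G_x - F E_y)/(2D), Gamma^y_yy = (E G_y - 2F F_y + F G_x)/(2D); substitute and cancel common factors


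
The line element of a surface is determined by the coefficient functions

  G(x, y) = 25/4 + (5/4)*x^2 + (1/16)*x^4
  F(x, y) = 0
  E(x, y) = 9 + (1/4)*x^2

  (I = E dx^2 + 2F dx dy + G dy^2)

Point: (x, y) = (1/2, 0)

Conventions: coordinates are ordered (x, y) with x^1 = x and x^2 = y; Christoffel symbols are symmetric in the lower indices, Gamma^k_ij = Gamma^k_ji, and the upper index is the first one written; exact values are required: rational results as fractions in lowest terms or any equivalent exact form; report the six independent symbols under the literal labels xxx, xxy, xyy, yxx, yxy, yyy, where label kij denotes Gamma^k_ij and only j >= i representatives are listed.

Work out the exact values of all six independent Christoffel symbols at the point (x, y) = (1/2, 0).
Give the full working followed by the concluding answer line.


E = 145/16, F = 0, G = 1681/256 at the point
E_x = 1/4, E_y = 0, F_x = 0, F_y = 0, G_x = 41/32, G_y = 0
EG - F^2 = 243745/4096;  g^inv = (4096/243745) * [[1681/256, 0], [0, 145/16]]
first-kind symbols [ij,l] = (1/2)(d_i g_jl + d_j g_il - d_l g_ij): [xx,x] = E_x/2 = 1/8, [xx,y] = F_x - E_y/2 = 0, [xy,x] = E_y/2 = 0, [xy,y] = G_x/2 = 41/64, [yy,x] = F_y - G_x/2 = -41/64, [yy,y] = G_y/2 = 0
Gamma^x_ij = (G*[ij,x] - F*[ij,y])/(EG - F^2), Gamma^y_ij = (E*[ij,y] - F*[ij,x])/(EG - F^2)

Answer: Gamma_xxx = 2/145, Gamma_xxy = 0, Gamma_xyy = -41/580, Gamma_yxx = 0, Gamma_yxy = 4/41, Gamma_yyy = 0


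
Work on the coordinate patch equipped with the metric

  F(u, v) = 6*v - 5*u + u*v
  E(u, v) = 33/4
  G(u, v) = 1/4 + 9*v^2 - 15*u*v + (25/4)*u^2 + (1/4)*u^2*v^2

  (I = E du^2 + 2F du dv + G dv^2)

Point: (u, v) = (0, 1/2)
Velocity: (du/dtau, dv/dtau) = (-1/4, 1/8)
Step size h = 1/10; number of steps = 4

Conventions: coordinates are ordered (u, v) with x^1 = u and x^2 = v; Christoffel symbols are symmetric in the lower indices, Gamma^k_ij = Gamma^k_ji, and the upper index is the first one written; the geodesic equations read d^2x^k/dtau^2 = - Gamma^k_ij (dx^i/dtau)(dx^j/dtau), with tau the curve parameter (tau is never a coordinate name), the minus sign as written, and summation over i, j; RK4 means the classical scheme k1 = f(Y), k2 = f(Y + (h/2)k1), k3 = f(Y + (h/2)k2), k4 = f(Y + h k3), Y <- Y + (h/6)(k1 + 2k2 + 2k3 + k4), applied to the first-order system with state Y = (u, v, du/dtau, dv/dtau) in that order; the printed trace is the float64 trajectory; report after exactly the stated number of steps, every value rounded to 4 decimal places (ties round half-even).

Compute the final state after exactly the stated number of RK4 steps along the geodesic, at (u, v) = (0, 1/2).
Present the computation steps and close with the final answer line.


f(Y) = (du/dtau, dv/dtau, -Gamma^u_ij Y'^i Y'^j, -Gamma^v_ij Y'^i Y'^j) with the Gammas evaluated at the stage position; h = 0.100000; intermediate values shown to 6 dp
step 0: u = 0.0000, v = 0.5000, du/dtau = -0.2500, dv/dtau = 0.1250
step 1:
  k1: at (u, v) = (0.000000, 0.500000), (du/dtau, dv/dtau) = (-0.250000, 0.125000); Gamma_uuu = 1.161290, Gamma_uuv = 0.967742, Gamma_uvv = 0.935484, Gamma_vuu = -3.193548, Gamma_vuv = -2.661290, Gamma_vvv = 0.677419; k1 = (-0.250000, 0.125000, -0.026714, 0.022681)
  k2: at (u, v) = (-0.012500, 0.506250), (du/dtau, dv/dtau) = (-0.251336, 0.126134); Gamma_uuu = 1.129121, Gamma_uuv = 0.973852, Gamma_uvv = 0.956505, Gamma_vuu = -3.011065, Gamma_vuv = -2.597004, Gamma_vvv = 0.637475; k2 = (-0.251336, 0.126134, -0.024798, 0.015405)
  k3: at (u, v) = (-0.012567, 0.506307), (du/dtau, dv/dtau) = (-0.251240, 0.125770); Gamma_uuu = 1.128912, Gamma_uuv = 0.973897, Gamma_uvv = 0.956652, Gamma_vuu = -3.009886, Gamma_vuv = -2.596588, Gamma_vvv = 0.637203; k3 = (-0.251240, 0.125770, -0.024844, 0.015813)
  k4: at (u, v) = (-0.025124, 0.512577), (du/dtau, dv/dtau) = (-0.252484, 0.126581); Gamma_uuu = 1.097782, Gamma_uuv = 0.979275, Gamma_uvv = 0.978073, Gamma_vuu = -2.840690, Gamma_vuv = -2.534035, Gamma_vvv = 0.598700; k4 = (-0.252484, 0.126581, -0.023058, 0.009522)
  Y <- Y + (h/6)(k1 + 2k2 + 2k3 + k4): u = -0.0251, v = 0.5126, du/dtau = -0.2525, dv/dtau = 0.1266
step 2:
  k1: at (u, v) = (-0.025127, 0.512590), (du/dtau, dv/dtau) = (-0.252484, 0.126577); Gamma_uuu = 1.097755, Gamma_uuv = 0.979283, Gamma_uvv = 0.978095, Gamma_vuu = -2.840540, Gamma_vuv = -2.533983, Gamma_vvv = 0.598661; k1 = (-0.252484, 0.126577, -0.023057, 0.009522)
  k2: at (u, v) = (-0.037751, 0.518919), (du/dtau, dv/dtau) = (-0.253637, 0.127053); Gamma_uuu = 1.067576, Gamma_uuv = 0.984024, Gamma_uvv = 0.999944, Gamma_vuu = -2.683022, Gamma_vuv = -2.473041, Gamma_vvv = 0.561459; k2 = (-0.253637, 0.127053, -0.021399, 0.004150)
  k3: at (u, v) = (-0.037809, 0.518943), (du/dtau, dv/dtau) = (-0.253554, 0.126785); Gamma_uuu = 1.067449, Gamma_uuv = 0.984042, Gamma_uvv = 1.000037, Gamma_vuu = -2.682376, Gamma_vuv = -2.472783, Gamma_vvv = 0.561305; k3 = (-0.253554, 0.126785, -0.021433, 0.004442)
  k4: at (u, v) = (-0.050483, 0.525268), (du/dtau, dv/dtau) = (-0.254628, 0.127022); Gamma_uuu = 1.038341, Gamma_uuv = 0.988168, Gamma_uvv = 1.022171, Gamma_vuu = -2.536284, Gamma_vuv = -2.413730, Gamma_vvv = 0.525570; k4 = (-0.254628, 0.127022, -0.019892, -0.000175)
  Y <- Y + (h/6)(k1 + 2k2 + 2k3 + k4): u = -0.0505, v = 0.5253, du/dtau = -0.2546, dv/dtau = 0.1270
step 3:
  k1: at (u, v) = (-0.050486, 0.525278), (du/dtau, dv/dtau) = (-0.254628, 0.127020); Gamma_uuu = 1.038323, Gamma_uuv = 0.988173, Gamma_uvv = 1.022188, Gamma_vuu = -2.536187, Gamma_vuv = -2.413693, Gamma_vvv = 0.525543; k1 = (-0.254628, 0.127020, -0.019892, -0.000175)
  k2: at (u, v) = (-0.063217, 0.531629), (du/dtau, dv/dtau) = (-0.255622, 0.127011); Gamma_uuu = 1.010204, Gamma_uuv = 0.991760, Gamma_uvv = 1.044628, Gamma_vuu = -2.400227, Gamma_vuv = -2.356404, Gamma_vvv = 0.491149; k2 = (-0.255622, 0.127011, -0.018463, -0.004095)
  k3: at (u, v) = (-0.063267, 0.531628), (du/dtau, dv/dtau) = (-0.255551, 0.126815); Gamma_uuu = 1.010135, Gamma_uuv = 0.991762, Gamma_uvv = 1.044677, Gamma_vuu = -2.399909, Gamma_vuv = -2.356259, Gamma_vvv = 0.491076; k3 = (-0.255551, 0.126815, -0.018487, -0.003890)
  k4: at (u, v) = (-0.076041, 0.537959), (du/dtau, dv/dtau) = (-0.256477, 0.126631); Gamma_uuu = 0.983072, Gamma_uuv = 0.994839, Gamma_uvv = 1.067310, Gamma_vuu = -2.273682, Gamma_vuv = -2.300897, Gamma_vvv = 0.458110; k4 = (-0.256477, 0.126631, -0.017161, -0.007239)
  Y <- Y + (h/6)(k1 + 2k2 + 2k3 + k4): u = -0.0760, v = 0.5380, du/dtau = -0.2565, dv/dtau = 0.1266
step 4:
  k1: at (u, v) = (-0.076043, 0.537966), (du/dtau, dv/dtau) = (-0.256477, 0.126630); Gamma_uuu = 0.983058, Gamma_uuv = 0.994842, Gamma_uvv = 1.067323, Gamma_vuu = -2.273619, Gamma_vuv = -2.300871, Gamma_vvv = 0.458091; k1 = (-0.256477, 0.126630, -0.017160, -0.007240)
  k2: at (u, v) = (-0.088867, 0.544298), (du/dtau, dv/dtau) = (-0.257335, 0.126268); Gamma_uuu = 0.956975, Gamma_uuv = 0.997467, Gamma_uvv = 1.090163, Gamma_vuu = -2.156086, Gamma_vuv = -2.247314, Gamma_vvv = 0.426442; k2 = (-0.257335, 0.126268, -0.015932, -0.010065)
  k3: at (u, v) = (-0.088910, 0.544279), (du/dtau, dv/dtau) = (-0.257274, 0.126127); Gamma_uuu = 0.956945, Gamma_uuv = 0.997460, Gamma_uvv = 1.090178, Gamma_vuu = -2.155967, Gamma_vuv = -2.247246, Gamma_vvv = 0.426422; k3 = (-0.257274, 0.126127, -0.015949, -0.009923)
  k4: at (u, v) = (-0.101770, 0.550579), (du/dtau, dv/dtau) = (-0.258072, 0.125638); Gamma_uuu = 0.931870, Gamma_uuv = 0.999664, Gamma_uvv = 1.113138, Gamma_vuu = -2.046681, Gamma_vuv = -2.195578, Gamma_vvv = 0.396124; k4 = (-0.258072, 0.125638, -0.014809, -0.012318)
  Y <- Y + (h/6)(k1 + 2k2 + 2k3 + k4): u = -0.1018, v = 0.5506, du/dtau = -0.2581, dv/dtau = 0.1256

Answer: u = -0.1018, v = 0.5506, du/dtau = -0.2581, dv/dtau = 0.1256


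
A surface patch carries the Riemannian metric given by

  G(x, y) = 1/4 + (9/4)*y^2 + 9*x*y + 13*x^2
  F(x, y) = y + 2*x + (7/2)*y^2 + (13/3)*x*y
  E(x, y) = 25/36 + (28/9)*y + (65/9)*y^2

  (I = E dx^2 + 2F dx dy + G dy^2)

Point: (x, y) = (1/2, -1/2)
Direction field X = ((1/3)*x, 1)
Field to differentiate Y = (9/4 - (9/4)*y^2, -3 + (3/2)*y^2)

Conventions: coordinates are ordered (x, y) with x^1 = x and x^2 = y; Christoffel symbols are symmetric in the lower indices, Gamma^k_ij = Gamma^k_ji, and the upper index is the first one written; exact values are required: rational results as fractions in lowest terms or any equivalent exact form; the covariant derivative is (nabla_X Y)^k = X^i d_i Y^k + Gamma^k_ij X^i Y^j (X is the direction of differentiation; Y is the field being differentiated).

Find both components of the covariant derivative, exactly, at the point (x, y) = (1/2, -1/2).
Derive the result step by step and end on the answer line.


E = 17/18, F = 7/24, G = 29/16 at the point
E_x = 0, E_y = -37/9, F_x = -1/6, F_y = -1/3, G_x = 17/2, G_y = 9/4
EG - F^2 = 937/576;  g^inv = (576/937) * [[29/16, -7/24], [-7/24, 17/18]]
first-kind symbols [ij,l] = (1/2)(d_i g_jl + d_j g_il - d_l g_ij): [xx,x] = E_x/2 = 0, [xx,y] = F_x - E_y/2 = 17/9, [xy,x] = E_y/2 = -37/18, [xy,y] = G_x/2 = 17/4, [yy,x] = F_y - G_x/2 = -55/12, [yy,y] = G_y/2 = 9/8
Gamma^x_ij = (G*[ij,x] - F*[ij,y])/(EG - F^2), Gamma^y_ij = (E*[ij,y] - F*[ij,x])/(EG - F^2)
Gamma_xxx = -952/2811, Gamma_xxy = -2860/937, Gamma_xyy = -4974/937, Gamma_yxx = 9248/8433, Gamma_yxy = 7972/2811, Gamma_yyy = 1382/937
X = (1/6, 1), Y = (27/16, -21/8) at the point

Answer: (nabla_X Y)^x = 46003/3748, (nabla_X Y)^y = -17071/11244


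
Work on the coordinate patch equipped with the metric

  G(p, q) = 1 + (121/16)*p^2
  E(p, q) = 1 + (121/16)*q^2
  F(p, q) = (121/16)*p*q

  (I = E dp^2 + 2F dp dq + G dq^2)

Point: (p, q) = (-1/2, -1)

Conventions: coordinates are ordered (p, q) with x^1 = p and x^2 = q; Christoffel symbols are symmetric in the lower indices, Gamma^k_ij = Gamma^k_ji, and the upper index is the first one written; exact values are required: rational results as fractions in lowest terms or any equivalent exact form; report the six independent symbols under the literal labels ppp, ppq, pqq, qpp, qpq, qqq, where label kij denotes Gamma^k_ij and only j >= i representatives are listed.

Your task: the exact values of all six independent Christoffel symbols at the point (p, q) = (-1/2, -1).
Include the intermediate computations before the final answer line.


E = 137/16, F = 121/32, G = 185/64 at the point
E_p = 0, E_q = -121/8, F_p = -121/16, F_q = -121/32, G_p = -121/16, G_q = 0
EG - F^2 = 669/64;  g^inv = (64/669) * [[185/64, -121/32], [-121/32, 137/16]]
first-kind symbols [ij,l] = (1/2)(d_i g_jl + d_j g_il - d_l g_ij): [pp,p] = E_p/2 = 0, [pp,q] = F_p - E_q/2 = 0, [pq,p] = E_q/2 = -121/16, [pq,q] = G_p/2 = -121/32, [qq,p] = F_q - G_p/2 = 0, [qq,q] = G_q/2 = 0
Gamma^p_ij = (G*[ij,p] - F*[ij,q])/(EG - F^2), Gamma^q_ij = (E*[ij,q] - F*[ij,p])/(EG - F^2)

Answer: Gamma_ppp = 0, Gamma_ppq = -484/669, Gamma_pqq = 0, Gamma_qpp = 0, Gamma_qpq = -242/669, Gamma_qqq = 0


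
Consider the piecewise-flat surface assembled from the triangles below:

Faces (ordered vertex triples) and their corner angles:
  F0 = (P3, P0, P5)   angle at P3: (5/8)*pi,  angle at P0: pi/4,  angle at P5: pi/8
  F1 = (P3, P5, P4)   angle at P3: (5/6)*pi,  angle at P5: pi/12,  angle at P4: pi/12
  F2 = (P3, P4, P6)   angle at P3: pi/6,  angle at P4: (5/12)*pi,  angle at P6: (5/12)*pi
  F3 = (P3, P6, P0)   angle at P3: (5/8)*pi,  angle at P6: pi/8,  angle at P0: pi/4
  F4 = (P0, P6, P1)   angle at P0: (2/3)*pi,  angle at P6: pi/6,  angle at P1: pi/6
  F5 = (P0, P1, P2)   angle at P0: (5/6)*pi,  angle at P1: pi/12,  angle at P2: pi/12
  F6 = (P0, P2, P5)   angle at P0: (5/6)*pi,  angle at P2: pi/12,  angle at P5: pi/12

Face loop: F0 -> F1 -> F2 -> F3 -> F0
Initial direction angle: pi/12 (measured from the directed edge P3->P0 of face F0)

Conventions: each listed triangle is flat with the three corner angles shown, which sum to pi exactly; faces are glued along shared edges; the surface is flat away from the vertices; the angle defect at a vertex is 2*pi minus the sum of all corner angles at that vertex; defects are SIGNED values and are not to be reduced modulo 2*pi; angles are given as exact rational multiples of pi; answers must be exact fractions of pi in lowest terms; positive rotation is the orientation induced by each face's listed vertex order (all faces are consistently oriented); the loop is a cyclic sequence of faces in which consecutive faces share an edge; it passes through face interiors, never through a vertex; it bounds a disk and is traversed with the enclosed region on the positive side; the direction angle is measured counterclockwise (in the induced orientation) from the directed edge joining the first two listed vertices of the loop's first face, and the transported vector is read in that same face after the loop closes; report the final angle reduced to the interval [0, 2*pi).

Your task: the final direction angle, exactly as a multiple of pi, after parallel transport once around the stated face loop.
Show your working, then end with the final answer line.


enclosed vertex P3: corner angles sum to (9/4)*pi, defect = 2*pi - (9/4)*pi = -pi/4
summing the enclosed defects onto the initial angle, mod 2*pi in the induced orientation:
final angle = pi/12 - pi/4 = (11/6)*pi (mod 2*pi)

Answer: final direction angle = (11/6)*pi


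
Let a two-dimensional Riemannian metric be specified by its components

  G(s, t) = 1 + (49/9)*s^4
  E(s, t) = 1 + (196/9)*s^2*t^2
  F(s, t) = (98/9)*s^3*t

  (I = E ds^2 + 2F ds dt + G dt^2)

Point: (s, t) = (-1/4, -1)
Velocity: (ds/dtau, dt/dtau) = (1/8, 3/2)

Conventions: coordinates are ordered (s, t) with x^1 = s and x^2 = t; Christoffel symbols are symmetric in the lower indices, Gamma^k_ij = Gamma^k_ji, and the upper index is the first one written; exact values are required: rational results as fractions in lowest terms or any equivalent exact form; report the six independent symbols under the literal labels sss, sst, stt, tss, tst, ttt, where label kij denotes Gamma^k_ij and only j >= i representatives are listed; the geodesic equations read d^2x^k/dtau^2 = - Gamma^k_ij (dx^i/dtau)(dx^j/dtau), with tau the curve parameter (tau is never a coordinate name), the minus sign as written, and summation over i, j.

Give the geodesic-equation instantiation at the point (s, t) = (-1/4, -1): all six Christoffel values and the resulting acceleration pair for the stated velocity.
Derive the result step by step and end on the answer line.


E = 85/36, F = 49/288, G = 2353/2304 at the point
E_s = -98/9, E_t = -49/18, F_s = -49/24, F_t = -49/288, G_s = -49/144, G_t = 0
EG - F^2 = 5489/2304;  g^inv = (2304/5489) * [[2353/2304, -49/288], [-49/288, 85/36]]
first-kind symbols [ij,l] = (1/2)(d_i g_jl + d_j g_il - d_l g_ij): [ss,s] = E_s/2 = -49/9, [ss,t] = F_s - E_t/2 = -49/72, [st,s] = E_t/2 = -49/36, [st,t] = G_s/2 = -49/288, [tt,s] = F_t - G_s/2 = 0, [tt,t] = G_t/2 = 0
Gamma^s_ij = (G*[ij,s] - F*[ij,t])/(EG - F^2), Gamma^t_ij = (E*[ij,t] - F*[ij,s])/(EG - F^2)
Gamma_sss = -12544/5489, Gamma_sst = -3136/5489, Gamma_stt = 0, Gamma_tss = -1568/5489, Gamma_tst = -392/5489, Gamma_ttt = 0
d^2s/dtau^2 = -(Gamma_sss*(1/8)^2 + 2*Gamma_sst*(1/8)*(3/2) + Gamma_stt*(3/2)^2) = 1372/5489
d^2t/dtau^2 = -(Gamma_tss*(1/8)^2 + 2*Gamma_tst*(1/8)*(3/2) + Gamma_ttt*(3/2)^2) = 343/10978

Answer: Gamma_sss = -12544/5489, Gamma_sst = -3136/5489, Gamma_stt = 0, Gamma_tss = -1568/5489, Gamma_tst = -392/5489, Gamma_ttt = 0; accelerations (d^2s/dtau^2, d^2t/dtau^2) = (1372/5489, 343/10978)


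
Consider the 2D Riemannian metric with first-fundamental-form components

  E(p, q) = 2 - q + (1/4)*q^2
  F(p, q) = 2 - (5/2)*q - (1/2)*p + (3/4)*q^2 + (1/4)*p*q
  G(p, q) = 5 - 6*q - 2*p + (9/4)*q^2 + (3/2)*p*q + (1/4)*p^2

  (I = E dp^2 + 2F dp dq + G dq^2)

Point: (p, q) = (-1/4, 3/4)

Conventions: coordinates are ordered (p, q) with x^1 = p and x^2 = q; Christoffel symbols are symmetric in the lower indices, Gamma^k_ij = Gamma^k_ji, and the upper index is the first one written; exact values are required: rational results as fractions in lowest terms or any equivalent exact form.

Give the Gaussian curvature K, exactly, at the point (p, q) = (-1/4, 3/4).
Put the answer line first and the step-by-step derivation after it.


Answer: K = -1024/23409

E = 89/64, F = 5/8, G = 2, EG - F^2 = 153/64 at the point
E_p = 0, E_q = -5/8, F_p = -5/16, F_q = -23/16, G_p = -1, G_q = -3
E_qq = 1/2, F_pq = 1/4, G_pp = 1/2
The intrinsic route: Brioschi's K = (det M1 - det M2)/(EG - F^2)^2.
M1 = [[-E_qq/2 + F_pq - G_pp/2, E_p/2, F_p - E_q/2], [F_q - G_p/2, E, F], [G_q/2, F, G]] = [[-1/4, 0, 0], [-15/16, 89/64, 5/8], [-3/2, 5/8, 2]]; det M1 = -153/256
M2 = [[0, E_q/2, G_p/2], [E_q/2, E, F], [G_p/2, F, G]] = [[0, -5/16, -1/2], [-5/16, 89/64, 5/8], [-1/2, 5/8, 2]]; det M2 = -89/256
det M1 - det M2 = -1/4; K = -1/4 / (153/64)^2 = -1024/23409


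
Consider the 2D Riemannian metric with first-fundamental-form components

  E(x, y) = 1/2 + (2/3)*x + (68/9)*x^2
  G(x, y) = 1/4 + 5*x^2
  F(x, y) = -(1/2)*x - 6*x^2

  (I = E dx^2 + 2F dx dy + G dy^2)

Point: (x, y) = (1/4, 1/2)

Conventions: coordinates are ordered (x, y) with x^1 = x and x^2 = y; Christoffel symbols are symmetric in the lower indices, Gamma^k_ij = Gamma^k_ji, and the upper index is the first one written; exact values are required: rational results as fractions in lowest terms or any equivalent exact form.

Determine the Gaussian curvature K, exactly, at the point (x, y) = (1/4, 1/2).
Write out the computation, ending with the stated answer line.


E = 41/36, F = -1/2, G = 9/16, EG - F^2 = 25/64 at the point
E_x = 40/9, E_y = 0, F_x = -7/2, F_y = 0, G_x = 5/2, G_y = 0
E_yy = 0, F_xy = 0, G_xx = 10
K follows from Brioschi's formula, (det M1 - det M2)/(EG - F^2)^2.
M1 = [[-E_yy/2 + F_xy - G_xx/2, E_x/2, F_x - E_y/2], [F_y - G_x/2, E, F], [G_y/2, F, G]] = [[-5, 20/9, -7/2], [-5/4, 41/36, -1/2], [0, -1/2, 9/16]]; det M1 = -165/64
M2 = [[0, E_y/2, G_x/2], [E_y/2, E, F], [G_x/2, F, G]] = [[0, 0, 5/4], [0, 41/36, -1/2], [5/4, -1/2, 9/16]]; det M2 = -1025/576
det M1 - det M2 = -115/144; K = -115/144 / (25/64)^2 = -5888/1125

Answer: K = -5888/1125


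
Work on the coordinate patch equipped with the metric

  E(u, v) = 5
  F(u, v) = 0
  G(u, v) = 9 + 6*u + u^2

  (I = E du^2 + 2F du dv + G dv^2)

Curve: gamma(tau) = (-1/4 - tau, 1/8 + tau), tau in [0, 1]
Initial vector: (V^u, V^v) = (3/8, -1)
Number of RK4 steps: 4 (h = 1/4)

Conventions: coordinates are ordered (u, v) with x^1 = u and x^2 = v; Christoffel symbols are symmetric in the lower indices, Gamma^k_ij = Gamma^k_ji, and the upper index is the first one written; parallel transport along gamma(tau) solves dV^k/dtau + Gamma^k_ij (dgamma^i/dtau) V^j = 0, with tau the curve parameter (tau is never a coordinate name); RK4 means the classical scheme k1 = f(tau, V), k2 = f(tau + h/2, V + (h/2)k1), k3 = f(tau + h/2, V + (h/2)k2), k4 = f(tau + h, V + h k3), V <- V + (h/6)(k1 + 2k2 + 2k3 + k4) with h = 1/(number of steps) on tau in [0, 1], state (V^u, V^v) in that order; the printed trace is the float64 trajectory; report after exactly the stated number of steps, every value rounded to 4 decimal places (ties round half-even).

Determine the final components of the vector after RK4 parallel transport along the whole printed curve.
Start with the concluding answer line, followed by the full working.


Answer: V^u = -0.1937, V^v = -1.6241

gamma'(tau) = (-1, 1); f(tau, V)^k = -Gamma^k_ij(gamma(tau)) gamma'^i(tau) V^j; h = 1/4; intermediate values shown to 6 dp
curve data and Christoffel symbols at the stage parameters:
  tau = 0.000000: gamma = (-0.250000, 0.125000), gamma' = (-1.000000, 1.000000); Gamma_uuu = 0.000000, Gamma_uuv = 0.000000, Gamma_uvv = -0.550000, Gamma_vuu = 0.000000, Gamma_vuv = 0.363636, Gamma_vvv = 0.000000
  tau = 0.125000: gamma = (-0.375000, 0.250000), gamma' = (-1.000000, 1.000000); Gamma_uuu = 0.000000, Gamma_uuv = 0.000000, Gamma_uvv = -0.525000, Gamma_vuu = 0.000000, Gamma_vuv = 0.380952, Gamma_vvv = 0.000000
  tau = 0.250000: gamma = (-0.500000, 0.375000), gamma' = (-1.000000, 1.000000); Gamma_uuu = 0.000000, Gamma_uuv = 0.000000, Gamma_uvv = -0.500000, Gamma_vuu = 0.000000, Gamma_vuv = 0.400000, Gamma_vvv = 0.000000
  tau = 0.375000: gamma = (-0.625000, 0.500000), gamma' = (-1.000000, 1.000000); Gamma_uuu = 0.000000, Gamma_uuv = 0.000000, Gamma_uvv = -0.475000, Gamma_vuu = 0.000000, Gamma_vuv = 0.421053, Gamma_vvv = 0.000000
  tau = 0.500000: gamma = (-0.750000, 0.625000), gamma' = (-1.000000, 1.000000); Gamma_uuu = 0.000000, Gamma_uuv = 0.000000, Gamma_uvv = -0.450000, Gamma_vuu = 0.000000, Gamma_vuv = 0.444444, Gamma_vvv = 0.000000
  tau = 0.625000: gamma = (-0.875000, 0.750000), gamma' = (-1.000000, 1.000000); Gamma_uuu = 0.000000, Gamma_uuv = 0.000000, Gamma_uvv = -0.425000, Gamma_vuu = 0.000000, Gamma_vuv = 0.470588, Gamma_vvv = 0.000000
  tau = 0.750000: gamma = (-1.000000, 0.875000), gamma' = (-1.000000, 1.000000); Gamma_uuu = 0.000000, Gamma_uuv = 0.000000, Gamma_uvv = -0.400000, Gamma_vuu = 0.000000, Gamma_vuv = 0.500000, Gamma_vvv = 0.000000
  tau = 0.875000: gamma = (-1.125000, 1.000000), gamma' = (-1.000000, 1.000000); Gamma_uuu = 0.000000, Gamma_uuv = 0.000000, Gamma_uvv = -0.375000, Gamma_vuu = 0.000000, Gamma_vuv = 0.533333, Gamma_vvv = 0.000000
  tau = 1.000000: gamma = (-1.250000, 1.125000), gamma' = (-1.000000, 1.000000); Gamma_uuu = 0.000000, Gamma_uuv = 0.000000, Gamma_uvv = -0.350000, Gamma_vuu = 0.000000, Gamma_vuv = 0.571429, Gamma_vvv = 0.000000
step 0: V^u = 0.3750, V^v = -1.0000
step 1: k1 = (-0.550000, -0.500000), k2 = (-0.557813, -0.521429), k3 = (-0.559219, -0.522077), k4 = (-0.565260, -0.546286); V <- V + (h/6)(k1 + 2k2 + 2k3 + k4): V^u = 0.2354, V^v = -1.1306
step 2: k1 = (-0.565277, -0.546400), k2 = (-0.569456, -0.574164), k3 = (-0.571104, -0.575405), k4 = (-0.573482, -0.607589); V <- V + (h/6)(k1 + 2k2 + 2k3 + k4): V^u = 0.0929, V^v = -1.2744
step 3: k1 = (-0.573495, -0.607726), k2 = (-0.573920, -0.645489), k3 = (-0.575926, -0.647685), k4 = (-0.574542, -0.692662); V <- V + (h/6)(k1 + 2k2 + 2k3 + k4): V^u = -0.0507, V^v = -1.4364
step 4: k1 = (-0.574553, -0.692838), k2 = (-0.571120, -0.746913), k3 = (-0.573655, -0.750747), k4 = (-0.568424, -0.817114); V <- V + (h/6)(k1 + 2k2 + 2k3 + k4): V^u = -0.1937, V^v = -1.6241


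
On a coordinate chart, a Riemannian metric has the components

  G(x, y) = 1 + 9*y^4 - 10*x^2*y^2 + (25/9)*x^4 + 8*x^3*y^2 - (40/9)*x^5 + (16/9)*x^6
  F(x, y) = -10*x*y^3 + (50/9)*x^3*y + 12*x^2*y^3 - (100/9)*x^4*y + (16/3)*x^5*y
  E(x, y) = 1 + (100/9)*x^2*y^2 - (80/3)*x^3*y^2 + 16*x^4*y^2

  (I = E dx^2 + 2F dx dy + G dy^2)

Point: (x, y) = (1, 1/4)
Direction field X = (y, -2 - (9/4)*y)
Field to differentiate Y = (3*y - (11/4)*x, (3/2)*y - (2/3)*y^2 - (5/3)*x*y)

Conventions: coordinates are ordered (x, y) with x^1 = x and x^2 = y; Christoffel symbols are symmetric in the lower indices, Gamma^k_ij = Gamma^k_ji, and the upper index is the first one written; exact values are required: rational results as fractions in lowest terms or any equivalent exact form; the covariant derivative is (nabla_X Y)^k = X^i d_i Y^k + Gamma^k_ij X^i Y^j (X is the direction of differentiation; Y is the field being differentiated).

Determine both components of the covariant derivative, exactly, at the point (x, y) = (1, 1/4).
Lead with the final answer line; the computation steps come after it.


Answer: (nabla_X Y)^x = -456881/58008, (nabla_X Y)^y = 171845/232032

E = 37/36, F = -7/288, G = 2353/2304 at the point
E_x = 7/18, E_y = 2/9, F_x = -17/288, F_y = 11/72, G_x = -7/36, G_y = -7/16
EG - F^2 = 2417/2304;  g^inv = (2304/2417) * [[2353/2304, 7/288], [7/288, 37/36]]
first-kind symbols [ij,l] = (1/2)(d_i g_jl + d_j g_il - d_l g_ij): [xx,x] = E_x/2 = 7/36, [xx,y] = F_x - E_y/2 = -49/288, [xy,x] = E_y/2 = 1/9, [xy,y] = G_x/2 = -7/72, [yy,x] = F_y - G_x/2 = 1/4, [yy,y] = G_y/2 = -7/32
Gamma^x_ij = (G*[ij,x] - F*[ij,y])/(EG - F^2), Gamma^y_ij = (E*[ij,y] - F*[ij,x])/(EG - F^2)
Gamma_xxx = 448/2417, Gamma_xxy = 256/2417, Gamma_xyy = 576/2417, Gamma_yxx = -392/2417, Gamma_yxy = -224/2417, Gamma_yyy = -504/2417
X = (1/4, -41/16), Y = (-2, -1/12) at the point


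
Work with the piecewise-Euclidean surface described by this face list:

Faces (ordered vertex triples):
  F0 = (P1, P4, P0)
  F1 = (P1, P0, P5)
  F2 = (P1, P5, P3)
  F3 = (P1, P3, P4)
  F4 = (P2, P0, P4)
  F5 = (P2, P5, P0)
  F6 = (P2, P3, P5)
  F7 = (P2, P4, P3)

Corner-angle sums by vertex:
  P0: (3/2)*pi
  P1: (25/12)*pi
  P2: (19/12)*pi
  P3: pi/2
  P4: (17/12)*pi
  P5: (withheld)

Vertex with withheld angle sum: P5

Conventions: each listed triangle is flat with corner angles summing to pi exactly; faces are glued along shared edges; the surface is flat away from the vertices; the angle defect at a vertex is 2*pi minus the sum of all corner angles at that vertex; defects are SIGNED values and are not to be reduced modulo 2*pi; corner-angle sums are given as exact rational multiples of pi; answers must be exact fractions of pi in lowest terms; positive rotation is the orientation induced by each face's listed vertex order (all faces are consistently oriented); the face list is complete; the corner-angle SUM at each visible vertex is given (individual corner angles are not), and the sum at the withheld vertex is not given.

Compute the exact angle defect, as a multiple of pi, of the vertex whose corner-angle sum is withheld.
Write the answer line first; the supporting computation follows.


Answer: defect(P5) = (13/12)*pi

V = 6, E = 12, F = 8; chi = V - E + F = 2
Gauss-Bonnet: total defect = 2*pi*chi = 4*pi; visible defects sum to (35/12)*pi
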